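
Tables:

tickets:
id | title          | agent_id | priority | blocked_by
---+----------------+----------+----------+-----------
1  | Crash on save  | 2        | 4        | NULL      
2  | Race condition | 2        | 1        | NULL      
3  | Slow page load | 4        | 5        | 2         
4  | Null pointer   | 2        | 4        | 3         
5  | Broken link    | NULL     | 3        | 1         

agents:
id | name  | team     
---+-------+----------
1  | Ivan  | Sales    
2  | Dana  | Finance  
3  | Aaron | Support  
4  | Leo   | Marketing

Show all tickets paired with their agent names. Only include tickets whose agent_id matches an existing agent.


INNER JOIN keeps only tickets rows whose agent_id matches an id in agents. Walk through each ticket:
  - ticket 1 (Crash on save): agent_id=2 -> matches Dana
  - ticket 2 (Race condition): agent_id=2 -> matches Dana
  - ticket 3 (Slow page load): agent_id=4 -> matches Leo
  - ticket 4 (Null pointer): agent_id=2 -> matches Dana
  - ticket 5 (Broken link): agent_id=NULL, no match -> dropped
So 1 of 5 rows is dropped.

SQL:
SELECT a.title, b.name AS agent
FROM tickets a
INNER JOIN agents b ON a.agent_id = b.id

Result:
title          | agent
---------------+------
Crash on save  | Dana 
Race condition | Dana 
Slow page load | Leo  
Null pointer   | Dana 


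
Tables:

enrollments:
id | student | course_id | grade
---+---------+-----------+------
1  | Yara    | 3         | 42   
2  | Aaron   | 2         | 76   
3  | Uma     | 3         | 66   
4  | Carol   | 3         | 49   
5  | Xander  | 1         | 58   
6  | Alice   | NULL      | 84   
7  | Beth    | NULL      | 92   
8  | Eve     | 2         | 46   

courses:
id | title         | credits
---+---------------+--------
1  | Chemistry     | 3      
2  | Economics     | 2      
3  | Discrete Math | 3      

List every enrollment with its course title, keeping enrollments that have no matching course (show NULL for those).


LEFT JOIN keeps every row from enrollments (the left table); where course_id has no match in courses, the course columns become NULL. Walk through each enrollment:
  - enrollment 1 (Yara): course_id=3 -> matches Discrete Math
  - enrollment 2 (Aaron): course_id=2 -> matches Economics
  - enrollment 3 (Uma): course_id=3 -> matches Discrete Math
  - enrollment 4 (Carol): course_id=3 -> matches Discrete Math
  - enrollment 5 (Xander): course_id=1 -> matches Chemistry
  - enrollment 6 (Alice): course_id=NULL, no match -> kept with NULL
  - enrollment 7 (Beth): course_id=NULL, no match -> kept with NULL
  - enrollment 8 (Eve): course_id=2 -> matches Economics
All 8 rows appear; 2 have NULL course.

SQL:
SELECT a.student, b.title AS course
FROM enrollments a
LEFT JOIN courses b ON a.course_id = b.id

Result:
student | course       
--------+--------------
Yara    | Discrete Math
Aaron   | Economics    
Uma     | Discrete Math
Carol   | Discrete Math
Xander  | Chemistry    
Alice   | NULL         
Beth    | NULL         
Eve     | Economics    


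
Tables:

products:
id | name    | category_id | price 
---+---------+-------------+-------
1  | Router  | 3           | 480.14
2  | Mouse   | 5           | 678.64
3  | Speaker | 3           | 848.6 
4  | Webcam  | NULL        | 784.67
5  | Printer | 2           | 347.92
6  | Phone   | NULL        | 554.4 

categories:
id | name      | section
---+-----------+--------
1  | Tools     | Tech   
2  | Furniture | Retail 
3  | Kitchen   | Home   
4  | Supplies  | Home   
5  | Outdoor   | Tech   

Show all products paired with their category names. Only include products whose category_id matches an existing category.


INNER JOIN keeps only products rows whose category_id matches an id in categories. Walk through each product:
  - product 1 (Router): category_id=3 -> matches Kitchen
  - product 2 (Mouse): category_id=5 -> matches Outdoor
  - product 3 (Speaker): category_id=3 -> matches Kitchen
  - product 4 (Webcam): category_id=NULL, no match -> dropped
  - product 5 (Printer): category_id=2 -> matches Furniture
  - product 6 (Phone): category_id=NULL, no match -> dropped
So 2 of 6 rows are dropped.

SQL:
SELECT a.name, b.name AS category
FROM products a
INNER JOIN categories b ON a.category_id = b.id

Result:
name    | category 
--------+----------
Router  | Kitchen  
Mouse   | Outdoor  
Speaker | Kitchen  
Printer | Furniture


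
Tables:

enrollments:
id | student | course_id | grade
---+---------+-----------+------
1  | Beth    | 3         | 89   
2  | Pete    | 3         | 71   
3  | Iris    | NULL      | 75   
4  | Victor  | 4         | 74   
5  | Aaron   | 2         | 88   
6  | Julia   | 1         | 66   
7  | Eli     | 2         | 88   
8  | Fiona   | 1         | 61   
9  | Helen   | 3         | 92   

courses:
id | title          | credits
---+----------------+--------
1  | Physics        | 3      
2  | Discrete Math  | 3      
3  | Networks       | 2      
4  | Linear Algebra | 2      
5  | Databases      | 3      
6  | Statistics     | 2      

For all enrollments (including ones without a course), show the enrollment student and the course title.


LEFT JOIN keeps every row from enrollments (the left table); where course_id has no match in courses, the course columns become NULL. Walk through each enrollment:
  - enrollment 1 (Beth): course_id=3 -> matches Networks
  - enrollment 2 (Pete): course_id=3 -> matches Networks
  - enrollment 3 (Iris): course_id=NULL, no match -> kept with NULL
  - enrollment 4 (Victor): course_id=4 -> matches Linear Algebra
  - enrollment 5 (Aaron): course_id=2 -> matches Discrete Math
  - enrollment 6 (Julia): course_id=1 -> matches Physics
  - enrollment 7 (Eli): course_id=2 -> matches Discrete Math
  - enrollment 8 (Fiona): course_id=1 -> matches Physics
  - enrollment 9 (Helen): course_id=3 -> matches Networks
All 9 rows appear; 1 has NULL course.

SQL:
SELECT a.student, b.title AS course
FROM enrollments a
LEFT JOIN courses b ON a.course_id = b.id

Result:
student | course        
--------+---------------
Beth    | Networks      
Pete    | Networks      
Iris    | NULL          
Victor  | Linear Algebra
Aaron   | Discrete Math 
Julia   | Physics       
Eli     | Discrete Math 
Fiona   | Physics       
Helen   | Networks      


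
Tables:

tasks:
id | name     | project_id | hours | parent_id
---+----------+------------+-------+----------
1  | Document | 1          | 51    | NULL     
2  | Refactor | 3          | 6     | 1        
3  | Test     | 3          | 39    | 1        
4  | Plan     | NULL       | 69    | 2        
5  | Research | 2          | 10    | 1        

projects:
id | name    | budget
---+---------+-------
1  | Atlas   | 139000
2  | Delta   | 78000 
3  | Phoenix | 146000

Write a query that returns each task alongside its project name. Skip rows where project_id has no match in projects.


INNER JOIN keeps only tasks rows whose project_id matches an id in projects. Walk through each task:
  - task 1 (Document): project_id=1 -> matches Atlas
  - task 2 (Refactor): project_id=3 -> matches Phoenix
  - task 3 (Test): project_id=3 -> matches Phoenix
  - task 4 (Plan): project_id=NULL, no match -> dropped
  - task 5 (Research): project_id=2 -> matches Delta
So 1 of 5 rows is dropped.

SQL:
SELECT a.name, b.name AS project
FROM tasks a
INNER JOIN projects b ON a.project_id = b.id

Result:
name     | project
---------+--------
Document | Atlas  
Refactor | Phoenix
Test     | Phoenix
Research | Delta  


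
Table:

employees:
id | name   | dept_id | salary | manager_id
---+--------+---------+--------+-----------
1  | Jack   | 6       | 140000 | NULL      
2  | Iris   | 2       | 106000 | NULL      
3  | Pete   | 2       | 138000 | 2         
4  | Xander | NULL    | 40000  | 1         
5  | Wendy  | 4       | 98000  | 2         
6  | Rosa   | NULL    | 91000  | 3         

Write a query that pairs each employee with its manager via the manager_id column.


This is a self-join: employees is joined to a second copy of itself, matching each row's manager_id to another row's id. Use LEFT JOIN so rows with manager_id=NULL are kept.
  - employee 1 (Jack): manager_id=NULL -> NULL
  - employee 2 (Iris): manager_id=NULL -> NULL
  - employee 3 (Pete): manager_id=2 -> Iris
  - employee 4 (Xander): manager_id=1 -> Jack
  - employee 5 (Wendy): manager_id=2 -> Iris
  - employee 6 (Rosa): manager_id=3 -> Pete

SQL:
SELECT a.name AS item, b.name AS manager
FROM employees a
LEFT JOIN employees b ON a.manager_id = b.id

Result:
item   | manager
-------+--------
Jack   | NULL   
Iris   | NULL   
Pete   | Iris   
Xander | Jack   
Wendy  | Iris   
Rosa   | Pete   


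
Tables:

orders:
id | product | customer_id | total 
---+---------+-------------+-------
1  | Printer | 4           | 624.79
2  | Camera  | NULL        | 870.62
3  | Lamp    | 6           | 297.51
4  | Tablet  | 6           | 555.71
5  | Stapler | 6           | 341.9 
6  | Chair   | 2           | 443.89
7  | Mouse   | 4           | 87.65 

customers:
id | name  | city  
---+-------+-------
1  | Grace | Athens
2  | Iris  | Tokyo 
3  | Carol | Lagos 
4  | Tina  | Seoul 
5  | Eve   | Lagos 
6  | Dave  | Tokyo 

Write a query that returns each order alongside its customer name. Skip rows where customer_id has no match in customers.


INNER JOIN keeps only orders rows whose customer_id matches an id in customers. Walk through each order:
  - order 1 (Printer): customer_id=4 -> matches Tina
  - order 2 (Camera): customer_id=NULL, no match -> dropped
  - order 3 (Lamp): customer_id=6 -> matches Dave
  - order 4 (Tablet): customer_id=6 -> matches Dave
  - order 5 (Stapler): customer_id=6 -> matches Dave
  - order 6 (Chair): customer_id=2 -> matches Iris
  - order 7 (Mouse): customer_id=4 -> matches Tina
So 1 of 7 rows is dropped.

SQL:
SELECT a.product, b.name AS customer
FROM orders a
INNER JOIN customers b ON a.customer_id = b.id

Result:
product | customer
--------+---------
Printer | Tina    
Lamp    | Dave    
Tablet  | Dave    
Stapler | Dave    
Chair   | Iris    
Mouse   | Tina    


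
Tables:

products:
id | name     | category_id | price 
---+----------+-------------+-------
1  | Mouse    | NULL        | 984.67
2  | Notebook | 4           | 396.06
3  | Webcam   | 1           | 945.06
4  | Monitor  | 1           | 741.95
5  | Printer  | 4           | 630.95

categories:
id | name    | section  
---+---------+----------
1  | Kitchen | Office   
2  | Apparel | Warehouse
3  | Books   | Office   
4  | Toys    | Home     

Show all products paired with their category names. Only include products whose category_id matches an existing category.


INNER JOIN keeps only products rows whose category_id matches an id in categories. Walk through each product:
  - product 1 (Mouse): category_id=NULL, no match -> dropped
  - product 2 (Notebook): category_id=4 -> matches Toys
  - product 3 (Webcam): category_id=1 -> matches Kitchen
  - product 4 (Monitor): category_id=1 -> matches Kitchen
  - product 5 (Printer): category_id=4 -> matches Toys
So 1 of 5 rows is dropped.

SQL:
SELECT a.name, b.name AS category
FROM products a
INNER JOIN categories b ON a.category_id = b.id

Result:
name     | category
---------+---------
Notebook | Toys    
Webcam   | Kitchen 
Monitor  | Kitchen 
Printer  | Toys    


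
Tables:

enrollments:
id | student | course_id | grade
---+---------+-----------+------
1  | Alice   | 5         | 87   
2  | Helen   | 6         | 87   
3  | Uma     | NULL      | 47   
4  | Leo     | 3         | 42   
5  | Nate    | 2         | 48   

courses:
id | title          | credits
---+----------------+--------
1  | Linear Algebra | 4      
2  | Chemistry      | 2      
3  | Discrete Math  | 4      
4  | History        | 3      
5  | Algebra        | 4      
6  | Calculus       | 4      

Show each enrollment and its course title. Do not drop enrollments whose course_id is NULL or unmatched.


LEFT JOIN keeps every row from enrollments (the left table); where course_id has no match in courses, the course columns become NULL. Walk through each enrollment:
  - enrollment 1 (Alice): course_id=5 -> matches Algebra
  - enrollment 2 (Helen): course_id=6 -> matches Calculus
  - enrollment 3 (Uma): course_id=NULL, no match -> kept with NULL
  - enrollment 4 (Leo): course_id=3 -> matches Discrete Math
  - enrollment 5 (Nate): course_id=2 -> matches Chemistry
All 5 rows appear; 1 has NULL course.

SQL:
SELECT a.student, b.title AS course
FROM enrollments a
LEFT JOIN courses b ON a.course_id = b.id

Result:
student | course       
--------+--------------
Alice   | Algebra      
Helen   | Calculus     
Uma     | NULL         
Leo     | Discrete Math
Nate    | Chemistry    


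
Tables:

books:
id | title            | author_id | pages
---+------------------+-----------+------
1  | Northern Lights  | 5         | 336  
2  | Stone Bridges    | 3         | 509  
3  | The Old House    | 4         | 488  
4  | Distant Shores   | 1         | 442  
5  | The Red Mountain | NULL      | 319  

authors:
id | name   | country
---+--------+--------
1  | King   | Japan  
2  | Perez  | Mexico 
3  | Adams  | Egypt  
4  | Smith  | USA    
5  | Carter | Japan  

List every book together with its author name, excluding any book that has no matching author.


INNER JOIN keeps only books rows whose author_id matches an id in authors. Walk through each book:
  - book 1 (Northern Lights): author_id=5 -> matches Carter
  - book 2 (Stone Bridges): author_id=3 -> matches Adams
  - book 3 (The Old House): author_id=4 -> matches Smith
  - book 4 (Distant Shores): author_id=1 -> matches King
  - book 5 (The Red Mountain): author_id=NULL, no match -> dropped
So 1 of 5 rows is dropped.

SQL:
SELECT a.title, b.name AS author
FROM books a
INNER JOIN authors b ON a.author_id = b.id

Result:
title           | author
----------------+-------
Northern Lights | Carter
Stone Bridges   | Adams 
The Old House   | Smith 
Distant Shores  | King  


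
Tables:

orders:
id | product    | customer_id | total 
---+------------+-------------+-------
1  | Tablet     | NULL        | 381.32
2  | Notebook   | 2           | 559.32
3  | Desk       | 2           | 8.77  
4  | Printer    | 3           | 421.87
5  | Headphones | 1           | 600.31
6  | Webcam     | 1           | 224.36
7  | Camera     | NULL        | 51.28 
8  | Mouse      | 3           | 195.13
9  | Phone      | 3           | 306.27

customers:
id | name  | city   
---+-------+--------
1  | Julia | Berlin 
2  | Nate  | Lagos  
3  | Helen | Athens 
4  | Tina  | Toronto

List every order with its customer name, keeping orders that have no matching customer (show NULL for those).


LEFT JOIN keeps every row from orders (the left table); where customer_id has no match in customers, the customer columns become NULL. Walk through each order:
  - order 1 (Tablet): customer_id=NULL, no match -> kept with NULL
  - order 2 (Notebook): customer_id=2 -> matches Nate
  - order 3 (Desk): customer_id=2 -> matches Nate
  - order 4 (Printer): customer_id=3 -> matches Helen
  - order 5 (Headphones): customer_id=1 -> matches Julia
  - order 6 (Webcam): customer_id=1 -> matches Julia
  - order 7 (Camera): customer_id=NULL, no match -> kept with NULL
  - order 8 (Mouse): customer_id=3 -> matches Helen
  - order 9 (Phone): customer_id=3 -> matches Helen
All 9 rows appear; 2 have NULL customer.

SQL:
SELECT a.product, b.name AS customer
FROM orders a
LEFT JOIN customers b ON a.customer_id = b.id

Result:
product    | customer
-----------+---------
Tablet     | NULL    
Notebook   | Nate    
Desk       | Nate    
Printer    | Helen   
Headphones | Julia   
Webcam     | Julia   
Camera     | NULL    
Mouse      | Helen   
Phone      | Helen   


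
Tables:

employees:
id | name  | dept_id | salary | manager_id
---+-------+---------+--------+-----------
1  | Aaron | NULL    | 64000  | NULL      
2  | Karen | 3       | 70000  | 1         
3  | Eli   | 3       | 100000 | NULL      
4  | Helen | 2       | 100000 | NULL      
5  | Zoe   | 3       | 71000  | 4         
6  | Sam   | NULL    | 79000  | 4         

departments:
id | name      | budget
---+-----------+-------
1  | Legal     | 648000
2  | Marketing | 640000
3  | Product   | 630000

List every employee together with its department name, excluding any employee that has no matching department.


INNER JOIN keeps only employees rows whose dept_id matches an id in departments. Walk through each employee:
  - employee 1 (Aaron): dept_id=NULL, no match -> dropped
  - employee 2 (Karen): dept_id=3 -> matches Product
  - employee 3 (Eli): dept_id=3 -> matches Product
  - employee 4 (Helen): dept_id=2 -> matches Marketing
  - employee 5 (Zoe): dept_id=3 -> matches Product
  - employee 6 (Sam): dept_id=NULL, no match -> dropped
So 2 of 6 rows are dropped.

SQL:
SELECT a.name, b.name AS department
FROM employees a
INNER JOIN departments b ON a.dept_id = b.id

Result:
name  | department
------+-----------
Karen | Product   
Eli   | Product   
Helen | Marketing 
Zoe   | Product   


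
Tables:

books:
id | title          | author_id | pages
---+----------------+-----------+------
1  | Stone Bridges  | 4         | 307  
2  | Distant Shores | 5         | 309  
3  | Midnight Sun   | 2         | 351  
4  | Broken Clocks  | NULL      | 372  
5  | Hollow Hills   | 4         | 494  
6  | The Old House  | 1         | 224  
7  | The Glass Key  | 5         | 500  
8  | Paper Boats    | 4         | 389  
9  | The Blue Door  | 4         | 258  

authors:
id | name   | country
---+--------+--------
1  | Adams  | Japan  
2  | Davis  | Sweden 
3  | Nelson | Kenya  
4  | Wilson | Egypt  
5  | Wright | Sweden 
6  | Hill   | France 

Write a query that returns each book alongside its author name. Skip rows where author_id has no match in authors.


INNER JOIN keeps only books rows whose author_id matches an id in authors. Walk through each book:
  - book 1 (Stone Bridges): author_id=4 -> matches Wilson
  - book 2 (Distant Shores): author_id=5 -> matches Wright
  - book 3 (Midnight Sun): author_id=2 -> matches Davis
  - book 4 (Broken Clocks): author_id=NULL, no match -> dropped
  - book 5 (Hollow Hills): author_id=4 -> matches Wilson
  - book 6 (The Old House): author_id=1 -> matches Adams
  - book 7 (The Glass Key): author_id=5 -> matches Wright
  - book 8 (Paper Boats): author_id=4 -> matches Wilson
  - book 9 (The Blue Door): author_id=4 -> matches Wilson
So 1 of 9 rows is dropped.

SQL:
SELECT a.title, b.name AS author
FROM books a
INNER JOIN authors b ON a.author_id = b.id

Result:
title          | author
---------------+-------
Stone Bridges  | Wilson
Distant Shores | Wright
Midnight Sun   | Davis 
Hollow Hills   | Wilson
The Old House  | Adams 
The Glass Key  | Wright
Paper Boats    | Wilson
The Blue Door  | Wilson


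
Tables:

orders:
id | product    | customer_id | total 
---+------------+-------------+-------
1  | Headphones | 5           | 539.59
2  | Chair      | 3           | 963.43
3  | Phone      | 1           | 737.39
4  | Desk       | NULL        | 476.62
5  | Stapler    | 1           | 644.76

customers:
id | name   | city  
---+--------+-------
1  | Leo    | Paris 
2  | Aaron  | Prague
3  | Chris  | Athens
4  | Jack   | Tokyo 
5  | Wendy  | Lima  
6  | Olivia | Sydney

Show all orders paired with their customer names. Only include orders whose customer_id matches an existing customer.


INNER JOIN keeps only orders rows whose customer_id matches an id in customers. Walk through each order:
  - order 1 (Headphones): customer_id=5 -> matches Wendy
  - order 2 (Chair): customer_id=3 -> matches Chris
  - order 3 (Phone): customer_id=1 -> matches Leo
  - order 4 (Desk): customer_id=NULL, no match -> dropped
  - order 5 (Stapler): customer_id=1 -> matches Leo
So 1 of 5 rows is dropped.

SQL:
SELECT a.product, b.name AS customer
FROM orders a
INNER JOIN customers b ON a.customer_id = b.id

Result:
product    | customer
-----------+---------
Headphones | Wendy   
Chair      | Chris   
Phone      | Leo     
Stapler    | Leo     


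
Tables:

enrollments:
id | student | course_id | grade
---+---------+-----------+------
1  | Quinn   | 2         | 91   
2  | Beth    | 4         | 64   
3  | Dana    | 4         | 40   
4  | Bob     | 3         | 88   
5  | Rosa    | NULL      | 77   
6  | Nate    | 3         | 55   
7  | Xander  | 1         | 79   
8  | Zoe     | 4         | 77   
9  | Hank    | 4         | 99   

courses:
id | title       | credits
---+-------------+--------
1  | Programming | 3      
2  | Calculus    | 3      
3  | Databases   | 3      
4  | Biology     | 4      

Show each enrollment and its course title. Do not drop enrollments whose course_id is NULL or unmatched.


LEFT JOIN keeps every row from enrollments (the left table); where course_id has no match in courses, the course columns become NULL. Walk through each enrollment:
  - enrollment 1 (Quinn): course_id=2 -> matches Calculus
  - enrollment 2 (Beth): course_id=4 -> matches Biology
  - enrollment 3 (Dana): course_id=4 -> matches Biology
  - enrollment 4 (Bob): course_id=3 -> matches Databases
  - enrollment 5 (Rosa): course_id=NULL, no match -> kept with NULL
  - enrollment 6 (Nate): course_id=3 -> matches Databases
  - enrollment 7 (Xander): course_id=1 -> matches Programming
  - enrollment 8 (Zoe): course_id=4 -> matches Biology
  - enrollment 9 (Hank): course_id=4 -> matches Biology
All 9 rows appear; 1 has NULL course.

SQL:
SELECT a.student, b.title AS course
FROM enrollments a
LEFT JOIN courses b ON a.course_id = b.id

Result:
student | course     
--------+------------
Quinn   | Calculus   
Beth    | Biology    
Dana    | Biology    
Bob     | Databases  
Rosa    | NULL       
Nate    | Databases  
Xander  | Programming
Zoe     | Biology    
Hank    | Biology    


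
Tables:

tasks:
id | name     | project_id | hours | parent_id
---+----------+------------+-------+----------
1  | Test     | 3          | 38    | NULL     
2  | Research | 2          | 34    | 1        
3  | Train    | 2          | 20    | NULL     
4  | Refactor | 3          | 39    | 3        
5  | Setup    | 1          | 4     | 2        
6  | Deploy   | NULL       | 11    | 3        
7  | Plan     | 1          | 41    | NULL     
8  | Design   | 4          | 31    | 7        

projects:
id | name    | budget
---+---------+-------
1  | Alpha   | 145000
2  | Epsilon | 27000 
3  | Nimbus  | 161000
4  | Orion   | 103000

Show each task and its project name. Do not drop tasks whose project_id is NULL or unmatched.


LEFT JOIN keeps every row from tasks (the left table); where project_id has no match in projects, the project columns become NULL. Walk through each task:
  - task 1 (Test): project_id=3 -> matches Nimbus
  - task 2 (Research): project_id=2 -> matches Epsilon
  - task 3 (Train): project_id=2 -> matches Epsilon
  - task 4 (Refactor): project_id=3 -> matches Nimbus
  - task 5 (Setup): project_id=1 -> matches Alpha
  - task 6 (Deploy): project_id=NULL, no match -> kept with NULL
  - task 7 (Plan): project_id=1 -> matches Alpha
  - task 8 (Design): project_id=4 -> matches Orion
All 8 rows appear; 1 has NULL project.

SQL:
SELECT a.name, b.name AS project
FROM tasks a
LEFT JOIN projects b ON a.project_id = b.id

Result:
name     | project
---------+--------
Test     | Nimbus 
Research | Epsilon
Train    | Epsilon
Refactor | Nimbus 
Setup    | Alpha  
Deploy   | NULL   
Plan     | Alpha  
Design   | Orion  


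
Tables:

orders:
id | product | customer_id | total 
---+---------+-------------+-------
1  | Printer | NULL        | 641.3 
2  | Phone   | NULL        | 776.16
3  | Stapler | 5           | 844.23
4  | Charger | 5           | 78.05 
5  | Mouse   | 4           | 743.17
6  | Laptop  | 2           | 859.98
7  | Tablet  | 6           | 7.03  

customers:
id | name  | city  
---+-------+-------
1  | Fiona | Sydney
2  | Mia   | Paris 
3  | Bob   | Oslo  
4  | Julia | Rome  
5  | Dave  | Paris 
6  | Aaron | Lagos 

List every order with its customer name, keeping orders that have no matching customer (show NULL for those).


LEFT JOIN keeps every row from orders (the left table); where customer_id has no match in customers, the customer columns become NULL. Walk through each order:
  - order 1 (Printer): customer_id=NULL, no match -> kept with NULL
  - order 2 (Phone): customer_id=NULL, no match -> kept with NULL
  - order 3 (Stapler): customer_id=5 -> matches Dave
  - order 4 (Charger): customer_id=5 -> matches Dave
  - order 5 (Mouse): customer_id=4 -> matches Julia
  - order 6 (Laptop): customer_id=2 -> matches Mia
  - order 7 (Tablet): customer_id=6 -> matches Aaron
All 7 rows appear; 2 have NULL customer.

SQL:
SELECT a.product, b.name AS customer
FROM orders a
LEFT JOIN customers b ON a.customer_id = b.id

Result:
product | customer
--------+---------
Printer | NULL    
Phone   | NULL    
Stapler | Dave    
Charger | Dave    
Mouse   | Julia   
Laptop  | Mia     
Tablet  | Aaron   


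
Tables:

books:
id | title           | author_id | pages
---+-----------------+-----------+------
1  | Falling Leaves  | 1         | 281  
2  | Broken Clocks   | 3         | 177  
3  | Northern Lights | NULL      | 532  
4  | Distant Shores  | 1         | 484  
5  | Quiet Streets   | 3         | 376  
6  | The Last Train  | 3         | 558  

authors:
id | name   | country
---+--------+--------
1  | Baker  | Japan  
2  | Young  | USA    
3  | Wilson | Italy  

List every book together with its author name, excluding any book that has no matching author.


INNER JOIN keeps only books rows whose author_id matches an id in authors. Walk through each book:
  - book 1 (Falling Leaves): author_id=1 -> matches Baker
  - book 2 (Broken Clocks): author_id=3 -> matches Wilson
  - book 3 (Northern Lights): author_id=NULL, no match -> dropped
  - book 4 (Distant Shores): author_id=1 -> matches Baker
  - book 5 (Quiet Streets): author_id=3 -> matches Wilson
  - book 6 (The Last Train): author_id=3 -> matches Wilson
So 1 of 6 rows is dropped.

SQL:
SELECT a.title, b.name AS author
FROM books a
INNER JOIN authors b ON a.author_id = b.id

Result:
title          | author
---------------+-------
Falling Leaves | Baker 
Broken Clocks  | Wilson
Distant Shores | Baker 
Quiet Streets  | Wilson
The Last Train | Wilson


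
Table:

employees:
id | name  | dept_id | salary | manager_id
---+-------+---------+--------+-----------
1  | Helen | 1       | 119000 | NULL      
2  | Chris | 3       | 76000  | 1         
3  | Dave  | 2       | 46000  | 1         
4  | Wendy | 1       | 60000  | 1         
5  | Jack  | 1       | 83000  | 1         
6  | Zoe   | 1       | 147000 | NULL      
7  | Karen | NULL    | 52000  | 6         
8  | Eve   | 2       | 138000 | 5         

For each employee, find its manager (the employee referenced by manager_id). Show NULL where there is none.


This is a self-join: employees is joined to a second copy of itself, matching each row's manager_id to another row's id. Use LEFT JOIN so rows with manager_id=NULL are kept.
  - employee 1 (Helen): manager_id=NULL -> NULL
  - employee 2 (Chris): manager_id=1 -> Helen
  - employee 3 (Dave): manager_id=1 -> Helen
  - employee 4 (Wendy): manager_id=1 -> Helen
  - employee 5 (Jack): manager_id=1 -> Helen
  - employee 6 (Zoe): manager_id=NULL -> NULL
  - employee 7 (Karen): manager_id=6 -> Zoe
  - employee 8 (Eve): manager_id=5 -> Jack

SQL:
SELECT a.name AS item, b.name AS manager
FROM employees a
LEFT JOIN employees b ON a.manager_id = b.id

Result:
item  | manager
------+--------
Helen | NULL   
Chris | Helen  
Dave  | Helen  
Wendy | Helen  
Jack  | Helen  
Zoe   | NULL   
Karen | Zoe    
Eve   | Jack   


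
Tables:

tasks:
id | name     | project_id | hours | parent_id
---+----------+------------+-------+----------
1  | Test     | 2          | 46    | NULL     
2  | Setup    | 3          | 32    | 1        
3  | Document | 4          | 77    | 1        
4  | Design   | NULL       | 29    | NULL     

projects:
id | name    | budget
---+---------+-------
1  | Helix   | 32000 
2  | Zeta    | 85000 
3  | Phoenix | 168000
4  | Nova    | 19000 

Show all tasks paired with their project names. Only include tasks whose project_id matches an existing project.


INNER JOIN keeps only tasks rows whose project_id matches an id in projects. Walk through each task:
  - task 1 (Test): project_id=2 -> matches Zeta
  - task 2 (Setup): project_id=3 -> matches Phoenix
  - task 3 (Document): project_id=4 -> matches Nova
  - task 4 (Design): project_id=NULL, no match -> dropped
So 1 of 4 rows is dropped.

SQL:
SELECT a.name, b.name AS project
FROM tasks a
INNER JOIN projects b ON a.project_id = b.id

Result:
name     | project
---------+--------
Test     | Zeta   
Setup    | Phoenix
Document | Nova   


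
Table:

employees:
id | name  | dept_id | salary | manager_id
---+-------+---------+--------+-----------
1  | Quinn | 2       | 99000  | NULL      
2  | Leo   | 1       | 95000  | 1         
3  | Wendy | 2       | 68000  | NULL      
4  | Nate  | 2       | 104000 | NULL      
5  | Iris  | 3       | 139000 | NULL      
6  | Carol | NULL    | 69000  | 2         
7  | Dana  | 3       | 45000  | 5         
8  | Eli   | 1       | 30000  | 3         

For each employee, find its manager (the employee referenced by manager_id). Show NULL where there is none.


This is a self-join: employees is joined to a second copy of itself, matching each row's manager_id to another row's id. Use LEFT JOIN so rows with manager_id=NULL are kept.
  - employee 1 (Quinn): manager_id=NULL -> NULL
  - employee 2 (Leo): manager_id=1 -> Quinn
  - employee 3 (Wendy): manager_id=NULL -> NULL
  - employee 4 (Nate): manager_id=NULL -> NULL
  - employee 5 (Iris): manager_id=NULL -> NULL
  - employee 6 (Carol): manager_id=2 -> Leo
  - employee 7 (Dana): manager_id=5 -> Iris
  - employee 8 (Eli): manager_id=3 -> Wendy

SQL:
SELECT a.name AS item, b.name AS manager
FROM employees a
LEFT JOIN employees b ON a.manager_id = b.id

Result:
item  | manager
------+--------
Quinn | NULL   
Leo   | Quinn  
Wendy | NULL   
Nate  | NULL   
Iris  | NULL   
Carol | Leo    
Dana  | Iris   
Eli   | Wendy  


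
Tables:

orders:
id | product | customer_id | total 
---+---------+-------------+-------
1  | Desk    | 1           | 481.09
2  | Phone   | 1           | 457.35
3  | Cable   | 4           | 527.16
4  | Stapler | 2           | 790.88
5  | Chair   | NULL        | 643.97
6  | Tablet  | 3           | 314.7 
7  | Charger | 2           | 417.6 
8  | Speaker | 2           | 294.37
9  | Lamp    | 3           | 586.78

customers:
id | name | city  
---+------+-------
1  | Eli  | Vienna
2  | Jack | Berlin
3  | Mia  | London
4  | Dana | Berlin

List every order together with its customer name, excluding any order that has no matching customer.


INNER JOIN keeps only orders rows whose customer_id matches an id in customers. Walk through each order:
  - order 1 (Desk): customer_id=1 -> matches Eli
  - order 2 (Phone): customer_id=1 -> matches Eli
  - order 3 (Cable): customer_id=4 -> matches Dana
  - order 4 (Stapler): customer_id=2 -> matches Jack
  - order 5 (Chair): customer_id=NULL, no match -> dropped
  - order 6 (Tablet): customer_id=3 -> matches Mia
  - order 7 (Charger): customer_id=2 -> matches Jack
  - order 8 (Speaker): customer_id=2 -> matches Jack
  - order 9 (Lamp): customer_id=3 -> matches Mia
So 1 of 9 rows is dropped.

SQL:
SELECT a.product, b.name AS customer
FROM orders a
INNER JOIN customers b ON a.customer_id = b.id

Result:
product | customer
--------+---------
Desk    | Eli     
Phone   | Eli     
Cable   | Dana    
Stapler | Jack    
Tablet  | Mia     
Charger | Jack    
Speaker | Jack    
Lamp    | Mia     


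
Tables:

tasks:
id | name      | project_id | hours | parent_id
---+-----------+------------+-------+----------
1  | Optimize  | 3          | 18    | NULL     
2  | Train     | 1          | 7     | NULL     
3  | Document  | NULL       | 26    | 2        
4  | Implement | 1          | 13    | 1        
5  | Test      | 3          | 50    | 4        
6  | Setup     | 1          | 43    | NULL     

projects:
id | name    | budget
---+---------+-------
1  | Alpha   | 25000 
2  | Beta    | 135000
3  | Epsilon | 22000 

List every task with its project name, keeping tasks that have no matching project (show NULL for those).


LEFT JOIN keeps every row from tasks (the left table); where project_id has no match in projects, the project columns become NULL. Walk through each task:
  - task 1 (Optimize): project_id=3 -> matches Epsilon
  - task 2 (Train): project_id=1 -> matches Alpha
  - task 3 (Document): project_id=NULL, no match -> kept with NULL
  - task 4 (Implement): project_id=1 -> matches Alpha
  - task 5 (Test): project_id=3 -> matches Epsilon
  - task 6 (Setup): project_id=1 -> matches Alpha
All 6 rows appear; 1 has NULL project.

SQL:
SELECT a.name, b.name AS project
FROM tasks a
LEFT JOIN projects b ON a.project_id = b.id

Result:
name      | project
----------+--------
Optimize  | Epsilon
Train     | Alpha  
Document  | NULL   
Implement | Alpha  
Test      | Epsilon
Setup     | Alpha  


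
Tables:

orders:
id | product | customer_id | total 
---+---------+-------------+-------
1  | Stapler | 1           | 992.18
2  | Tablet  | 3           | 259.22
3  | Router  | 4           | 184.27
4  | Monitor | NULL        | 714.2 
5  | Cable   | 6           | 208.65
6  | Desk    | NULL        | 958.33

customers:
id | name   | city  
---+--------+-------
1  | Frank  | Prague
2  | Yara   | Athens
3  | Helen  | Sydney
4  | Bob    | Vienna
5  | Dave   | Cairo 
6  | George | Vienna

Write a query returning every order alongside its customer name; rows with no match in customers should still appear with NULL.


LEFT JOIN keeps every row from orders (the left table); where customer_id has no match in customers, the customer columns become NULL. Walk through each order:
  - order 1 (Stapler): customer_id=1 -> matches Frank
  - order 2 (Tablet): customer_id=3 -> matches Helen
  - order 3 (Router): customer_id=4 -> matches Bob
  - order 4 (Monitor): customer_id=NULL, no match -> kept with NULL
  - order 5 (Cable): customer_id=6 -> matches George
  - order 6 (Desk): customer_id=NULL, no match -> kept with NULL
All 6 rows appear; 2 have NULL customer.

SQL:
SELECT a.product, b.name AS customer
FROM orders a
LEFT JOIN customers b ON a.customer_id = b.id

Result:
product | customer
--------+---------
Stapler | Frank   
Tablet  | Helen   
Router  | Bob     
Monitor | NULL    
Cable   | George  
Desk    | NULL    


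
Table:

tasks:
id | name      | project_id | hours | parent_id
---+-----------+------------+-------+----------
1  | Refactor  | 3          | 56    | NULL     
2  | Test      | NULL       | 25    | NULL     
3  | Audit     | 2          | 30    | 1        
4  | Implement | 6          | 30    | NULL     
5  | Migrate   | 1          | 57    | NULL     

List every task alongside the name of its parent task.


This is a self-join: tasks is joined to a second copy of itself, matching each row's parent_id to another row's id. Use LEFT JOIN so rows with parent_id=NULL are kept.
  - task 1 (Refactor): parent_id=NULL -> NULL
  - task 2 (Test): parent_id=NULL -> NULL
  - task 3 (Audit): parent_id=1 -> Refactor
  - task 4 (Implement): parent_id=NULL -> NULL
  - task 5 (Migrate): parent_id=NULL -> NULL

SQL:
SELECT a.name AS item, b.name AS parent
FROM tasks a
LEFT JOIN tasks b ON a.parent_id = b.id

Result:
item      | parent  
----------+---------
Refactor  | NULL    
Test      | NULL    
Audit     | Refactor
Implement | NULL    
Migrate   | NULL    


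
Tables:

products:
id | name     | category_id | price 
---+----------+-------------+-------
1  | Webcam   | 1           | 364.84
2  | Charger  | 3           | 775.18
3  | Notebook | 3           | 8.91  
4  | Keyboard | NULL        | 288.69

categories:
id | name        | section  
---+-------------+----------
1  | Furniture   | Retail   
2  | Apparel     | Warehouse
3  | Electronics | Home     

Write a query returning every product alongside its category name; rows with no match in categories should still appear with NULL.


LEFT JOIN keeps every row from products (the left table); where category_id has no match in categories, the category columns become NULL. Walk through each product:
  - product 1 (Webcam): category_id=1 -> matches Furniture
  - product 2 (Charger): category_id=3 -> matches Electronics
  - product 3 (Notebook): category_id=3 -> matches Electronics
  - product 4 (Keyboard): category_id=NULL, no match -> kept with NULL
All 4 rows appear; 1 has NULL category.

SQL:
SELECT a.name, b.name AS category
FROM products a
LEFT JOIN categories b ON a.category_id = b.id

Result:
name     | category   
---------+------------
Webcam   | Furniture  
Charger  | Electronics
Notebook | Electronics
Keyboard | NULL       


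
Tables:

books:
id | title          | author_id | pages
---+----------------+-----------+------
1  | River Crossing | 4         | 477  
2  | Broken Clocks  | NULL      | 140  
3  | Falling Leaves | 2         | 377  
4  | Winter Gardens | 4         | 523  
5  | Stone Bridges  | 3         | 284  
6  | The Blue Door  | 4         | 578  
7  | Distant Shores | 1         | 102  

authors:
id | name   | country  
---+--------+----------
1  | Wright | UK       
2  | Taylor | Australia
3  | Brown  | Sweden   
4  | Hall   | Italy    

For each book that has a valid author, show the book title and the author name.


INNER JOIN keeps only books rows whose author_id matches an id in authors. Walk through each book:
  - book 1 (River Crossing): author_id=4 -> matches Hall
  - book 2 (Broken Clocks): author_id=NULL, no match -> dropped
  - book 3 (Falling Leaves): author_id=2 -> matches Taylor
  - book 4 (Winter Gardens): author_id=4 -> matches Hall
  - book 5 (Stone Bridges): author_id=3 -> matches Brown
  - book 6 (The Blue Door): author_id=4 -> matches Hall
  - book 7 (Distant Shores): author_id=1 -> matches Wright
So 1 of 7 rows is dropped.

SQL:
SELECT a.title, b.name AS author
FROM books a
INNER JOIN authors b ON a.author_id = b.id

Result:
title          | author
---------------+-------
River Crossing | Hall  
Falling Leaves | Taylor
Winter Gardens | Hall  
Stone Bridges  | Brown 
The Blue Door  | Hall  
Distant Shores | Wright


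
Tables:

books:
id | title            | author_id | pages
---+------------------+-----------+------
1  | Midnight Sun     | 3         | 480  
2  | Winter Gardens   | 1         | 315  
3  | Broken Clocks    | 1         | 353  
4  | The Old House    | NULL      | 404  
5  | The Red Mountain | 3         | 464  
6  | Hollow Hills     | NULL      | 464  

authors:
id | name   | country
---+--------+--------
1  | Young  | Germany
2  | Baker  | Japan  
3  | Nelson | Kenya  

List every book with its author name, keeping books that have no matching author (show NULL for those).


LEFT JOIN keeps every row from books (the left table); where author_id has no match in authors, the author columns become NULL. Walk through each book:
  - book 1 (Midnight Sun): author_id=3 -> matches Nelson
  - book 2 (Winter Gardens): author_id=1 -> matches Young
  - book 3 (Broken Clocks): author_id=1 -> matches Young
  - book 4 (The Old House): author_id=NULL, no match -> kept with NULL
  - book 5 (The Red Mountain): author_id=3 -> matches Nelson
  - book 6 (Hollow Hills): author_id=NULL, no match -> kept with NULL
All 6 rows appear; 2 have NULL author.

SQL:
SELECT a.title, b.name AS author
FROM books a
LEFT JOIN authors b ON a.author_id = b.id

Result:
title            | author
-----------------+-------
Midnight Sun     | Nelson
Winter Gardens   | Young 
Broken Clocks    | Young 
The Old House    | NULL  
The Red Mountain | Nelson
Hollow Hills     | NULL  


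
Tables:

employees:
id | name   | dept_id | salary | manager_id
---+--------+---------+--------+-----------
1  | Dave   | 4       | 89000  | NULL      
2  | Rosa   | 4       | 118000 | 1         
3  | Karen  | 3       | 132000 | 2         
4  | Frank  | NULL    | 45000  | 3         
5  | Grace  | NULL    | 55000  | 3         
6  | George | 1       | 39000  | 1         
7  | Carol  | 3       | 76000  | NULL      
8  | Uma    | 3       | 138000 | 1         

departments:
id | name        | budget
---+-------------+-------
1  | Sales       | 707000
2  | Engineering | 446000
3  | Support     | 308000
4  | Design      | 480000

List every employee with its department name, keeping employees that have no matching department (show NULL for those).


LEFT JOIN keeps every row from employees (the left table); where dept_id has no match in departments, the department columns become NULL. Walk through each employee:
  - employee 1 (Dave): dept_id=4 -> matches Design
  - employee 2 (Rosa): dept_id=4 -> matches Design
  - employee 3 (Karen): dept_id=3 -> matches Support
  - employee 4 (Frank): dept_id=NULL, no match -> kept with NULL
  - employee 5 (Grace): dept_id=NULL, no match -> kept with NULL
  - employee 6 (George): dept_id=1 -> matches Sales
  - employee 7 (Carol): dept_id=3 -> matches Support
  - employee 8 (Uma): dept_id=3 -> matches Support
All 8 rows appear; 2 have NULL department.

SQL:
SELECT a.name, b.name AS department
FROM employees a
LEFT JOIN departments b ON a.dept_id = b.id

Result:
name   | department
-------+-----------
Dave   | Design    
Rosa   | Design    
Karen  | Support   
Frank  | NULL      
Grace  | NULL      
George | Sales     
Carol  | Support   
Uma    | Support   
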